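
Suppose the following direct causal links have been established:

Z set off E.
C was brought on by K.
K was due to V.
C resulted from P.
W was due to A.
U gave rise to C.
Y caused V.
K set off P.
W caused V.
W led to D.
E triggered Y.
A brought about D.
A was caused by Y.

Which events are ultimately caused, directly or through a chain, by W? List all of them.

C, D, K, P, V

Direct effects: V, D.
2 steps out: K.
3 steps out: P, C.
Not reachable from it: Z, U, E, Y, A.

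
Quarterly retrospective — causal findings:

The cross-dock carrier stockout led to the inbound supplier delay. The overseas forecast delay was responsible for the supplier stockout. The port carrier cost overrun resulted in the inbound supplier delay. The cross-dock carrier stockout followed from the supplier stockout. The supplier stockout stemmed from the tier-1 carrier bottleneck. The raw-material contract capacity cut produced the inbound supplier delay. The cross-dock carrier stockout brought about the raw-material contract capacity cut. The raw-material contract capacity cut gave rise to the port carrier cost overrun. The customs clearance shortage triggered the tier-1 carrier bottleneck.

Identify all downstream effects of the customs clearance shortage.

Direct effects: the tier-1 carrier bottleneck.
2 steps out: the supplier stockout.
3 steps out: the cross-dock carrier stockout.
4 steps out: the raw-material contract capacity cut, the inbound supplier delay.
5 steps out: the port carrier cost overrun.
Not reachable from it: the overseas forecast delay.

the cross-dock carrier stockout, the inbound supplier delay, the port carrier cost overrun, the raw-material contract capacity cut, the supplier stockout, the tier-1 carrier bottleneck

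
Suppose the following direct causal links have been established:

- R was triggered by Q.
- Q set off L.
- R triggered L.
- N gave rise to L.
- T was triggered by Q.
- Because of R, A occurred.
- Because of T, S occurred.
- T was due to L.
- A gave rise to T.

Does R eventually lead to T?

There is a causal chain: R → L → T.

Yes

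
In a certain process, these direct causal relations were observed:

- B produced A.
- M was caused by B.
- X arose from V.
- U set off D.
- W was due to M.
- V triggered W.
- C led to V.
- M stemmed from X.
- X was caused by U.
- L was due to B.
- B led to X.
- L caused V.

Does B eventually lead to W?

Yes

There is a causal chain: B → M → W.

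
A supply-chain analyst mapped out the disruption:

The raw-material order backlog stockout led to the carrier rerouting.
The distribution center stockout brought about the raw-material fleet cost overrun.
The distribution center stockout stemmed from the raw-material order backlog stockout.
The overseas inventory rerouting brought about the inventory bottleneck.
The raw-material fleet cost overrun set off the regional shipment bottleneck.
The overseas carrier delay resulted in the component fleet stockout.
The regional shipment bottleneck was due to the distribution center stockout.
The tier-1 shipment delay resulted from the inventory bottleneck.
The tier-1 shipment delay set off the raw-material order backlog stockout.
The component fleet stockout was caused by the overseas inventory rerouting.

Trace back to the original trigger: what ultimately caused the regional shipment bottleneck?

the overseas inventory rerouting

Tracing upstream from the regional shipment bottleneck: the regional shipment bottleneck ← the distribution center stockout ← the raw-material order backlog stockout ← the tier-1 shipment delay ← the inventory bottleneck ← the overseas inventory rerouting.
The overseas inventory rerouting has no stated cause, so it is the root.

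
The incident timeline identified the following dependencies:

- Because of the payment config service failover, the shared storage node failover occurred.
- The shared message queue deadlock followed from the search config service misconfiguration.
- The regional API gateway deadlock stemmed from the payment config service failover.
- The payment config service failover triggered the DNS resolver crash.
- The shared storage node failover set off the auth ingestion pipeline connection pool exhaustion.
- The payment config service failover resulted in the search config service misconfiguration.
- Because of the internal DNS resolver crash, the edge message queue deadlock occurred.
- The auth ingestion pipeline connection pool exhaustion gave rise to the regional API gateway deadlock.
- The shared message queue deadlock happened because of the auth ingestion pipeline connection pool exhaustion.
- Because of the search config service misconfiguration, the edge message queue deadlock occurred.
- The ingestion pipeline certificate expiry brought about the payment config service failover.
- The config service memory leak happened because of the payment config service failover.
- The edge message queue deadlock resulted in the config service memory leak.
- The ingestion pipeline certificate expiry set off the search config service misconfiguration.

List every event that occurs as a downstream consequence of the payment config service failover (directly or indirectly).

Direct effects: the shared storage node failover, the search config service misconfiguration, the regional API gateway deadlock, the DNS resolver crash, the config service memory leak.
2 steps out: the auth ingestion pipeline connection pool exhaustion, the shared message queue deadlock, the edge message queue deadlock.
Not reachable from it: the ingestion pipeline certificate expiry, the internal DNS resolver crash.

the DNS resolver crash, the auth ingestion pipeline connection pool exhaustion, the config service memory leak, the edge message queue deadlock, the regional API gateway deadlock, the search config service misconfiguration, the shared message queue deadlock, the shared storage node failover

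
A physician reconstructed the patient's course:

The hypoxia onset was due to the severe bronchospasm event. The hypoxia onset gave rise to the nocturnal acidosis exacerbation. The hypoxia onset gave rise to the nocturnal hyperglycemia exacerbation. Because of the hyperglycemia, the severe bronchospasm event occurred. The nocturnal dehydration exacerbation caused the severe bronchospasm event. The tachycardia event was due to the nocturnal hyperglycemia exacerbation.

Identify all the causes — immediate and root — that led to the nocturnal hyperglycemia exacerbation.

Immediate cause of the nocturnal hyperglycemia exacerbation: the hypoxia onset.
Further upstream: the hyperglycemia, the severe bronchospasm event, the nocturnal dehydration exacerbation.

the hyperglycemia, the hypoxia onset, the nocturnal dehydration exacerbation, the severe bronchospasm event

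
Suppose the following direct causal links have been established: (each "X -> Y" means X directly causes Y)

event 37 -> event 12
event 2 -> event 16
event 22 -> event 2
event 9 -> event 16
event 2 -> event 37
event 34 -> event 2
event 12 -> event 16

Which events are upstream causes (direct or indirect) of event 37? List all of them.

Immediate cause of event 37: event 2.
Further upstream: event 22, event 34.

event 2, event 22, event 34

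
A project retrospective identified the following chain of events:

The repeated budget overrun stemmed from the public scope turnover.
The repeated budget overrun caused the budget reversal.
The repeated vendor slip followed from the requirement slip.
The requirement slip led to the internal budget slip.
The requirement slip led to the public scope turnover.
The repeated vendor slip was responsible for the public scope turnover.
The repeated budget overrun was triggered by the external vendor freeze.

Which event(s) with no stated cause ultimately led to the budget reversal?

the external vendor freeze, the requirement slip

Tracing upstream from the budget reversal: the budget reversal ← the repeated budget overrun ← the public scope turnover ← the requirement slip.
A separate upstream branch: the budget reversal ← the repeated budget overrun ← the external vendor freeze.
Each of those chain origins has no stated cause.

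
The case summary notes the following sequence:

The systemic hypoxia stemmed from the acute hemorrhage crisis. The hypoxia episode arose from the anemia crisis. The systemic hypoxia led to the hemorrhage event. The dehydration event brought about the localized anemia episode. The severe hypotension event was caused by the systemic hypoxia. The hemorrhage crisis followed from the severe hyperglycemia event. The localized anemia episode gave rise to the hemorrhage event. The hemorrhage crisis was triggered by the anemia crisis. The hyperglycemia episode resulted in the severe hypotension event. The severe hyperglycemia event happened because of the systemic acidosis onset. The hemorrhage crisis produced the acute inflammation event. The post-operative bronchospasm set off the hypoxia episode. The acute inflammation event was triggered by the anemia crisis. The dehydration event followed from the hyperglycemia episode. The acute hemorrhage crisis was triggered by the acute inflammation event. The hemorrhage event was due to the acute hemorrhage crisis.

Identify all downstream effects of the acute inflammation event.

the acute hemorrhage crisis, the hemorrhage event, the severe hypotension event, the systemic hypoxia

Direct effects: the acute hemorrhage crisis.
2 steps out: the systemic hypoxia, the hemorrhage event.
3 steps out: the severe hypotension event.
Not reachable from it: the hyperglycemia episode, the post-operative bronchospasm, the dehydration event, the systemic acidosis onset, the localized anemia episode, the severe hyperglycemia event, the anemia crisis, the hemorrhage crisis, the hypoxia episode.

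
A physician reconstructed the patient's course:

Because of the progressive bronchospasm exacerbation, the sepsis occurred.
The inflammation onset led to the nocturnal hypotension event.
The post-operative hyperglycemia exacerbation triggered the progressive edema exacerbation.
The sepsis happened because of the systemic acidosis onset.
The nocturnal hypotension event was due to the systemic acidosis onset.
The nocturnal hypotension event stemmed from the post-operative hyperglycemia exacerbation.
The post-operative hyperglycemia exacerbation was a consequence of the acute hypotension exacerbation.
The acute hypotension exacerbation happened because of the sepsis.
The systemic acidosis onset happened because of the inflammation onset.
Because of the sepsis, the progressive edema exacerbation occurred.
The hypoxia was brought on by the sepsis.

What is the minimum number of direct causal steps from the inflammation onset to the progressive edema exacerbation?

3

Shortest chain: the inflammation onset → the systemic acidosis onset → the sepsis → the progressive edema exacerbation.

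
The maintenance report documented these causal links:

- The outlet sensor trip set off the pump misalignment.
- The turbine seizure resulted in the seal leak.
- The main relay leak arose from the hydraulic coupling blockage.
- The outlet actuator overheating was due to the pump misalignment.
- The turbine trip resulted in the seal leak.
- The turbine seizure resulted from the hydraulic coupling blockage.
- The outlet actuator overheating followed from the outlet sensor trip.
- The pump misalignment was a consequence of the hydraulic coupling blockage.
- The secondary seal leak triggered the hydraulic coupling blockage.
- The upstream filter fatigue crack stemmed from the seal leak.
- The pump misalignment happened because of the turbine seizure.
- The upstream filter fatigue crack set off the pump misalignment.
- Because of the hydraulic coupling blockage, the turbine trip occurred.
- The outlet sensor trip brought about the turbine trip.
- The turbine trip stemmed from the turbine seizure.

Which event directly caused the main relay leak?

Upstream contributors include the secondary seal leak, but only the hydraulic coupling blockage feeds directly into the main relay leak.

the hydraulic coupling blockage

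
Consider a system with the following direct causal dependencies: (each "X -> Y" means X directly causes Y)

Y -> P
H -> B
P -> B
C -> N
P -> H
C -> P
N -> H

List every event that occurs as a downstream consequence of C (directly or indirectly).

B, H, N, P

Direct effects: P, N.
2 steps out: H, B.
Not reachable from it: Y.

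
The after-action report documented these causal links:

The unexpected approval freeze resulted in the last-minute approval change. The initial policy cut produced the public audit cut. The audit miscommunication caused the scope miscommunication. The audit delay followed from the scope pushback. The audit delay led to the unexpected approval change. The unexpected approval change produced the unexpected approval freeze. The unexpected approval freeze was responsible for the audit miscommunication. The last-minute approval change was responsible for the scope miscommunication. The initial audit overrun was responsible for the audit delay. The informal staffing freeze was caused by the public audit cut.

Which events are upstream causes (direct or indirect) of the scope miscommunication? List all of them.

Immediate causes of the scope miscommunication: the audit miscommunication, the last-minute approval change.
Further upstream: the initial audit overrun, the scope pushback, the audit delay, the unexpected approval change, the unexpected approval freeze.

the audit delay, the audit miscommunication, the initial audit overrun, the last-minute approval change, the scope pushback, the unexpected approval change, the unexpected approval freeze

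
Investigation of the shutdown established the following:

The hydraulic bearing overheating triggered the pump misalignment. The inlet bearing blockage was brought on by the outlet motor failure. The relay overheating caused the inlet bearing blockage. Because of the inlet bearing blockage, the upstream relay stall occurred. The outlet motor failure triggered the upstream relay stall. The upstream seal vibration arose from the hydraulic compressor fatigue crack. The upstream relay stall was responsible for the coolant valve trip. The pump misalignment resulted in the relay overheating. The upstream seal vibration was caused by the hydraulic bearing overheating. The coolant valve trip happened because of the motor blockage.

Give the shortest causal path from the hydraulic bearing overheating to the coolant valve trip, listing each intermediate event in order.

the hydraulic bearing overheating → the pump misalignment
the pump misalignment → the relay overheating
the relay overheating → the inlet bearing blockage
the inlet bearing blockage → the upstream relay stall
the upstream relay stall → the coolant valve trip
Length: 5 steps.

the hydraulic bearing overheating → the pump misalignment → the relay overheating → the inlet bearing blockage → the upstream relay stall → the coolant valve trip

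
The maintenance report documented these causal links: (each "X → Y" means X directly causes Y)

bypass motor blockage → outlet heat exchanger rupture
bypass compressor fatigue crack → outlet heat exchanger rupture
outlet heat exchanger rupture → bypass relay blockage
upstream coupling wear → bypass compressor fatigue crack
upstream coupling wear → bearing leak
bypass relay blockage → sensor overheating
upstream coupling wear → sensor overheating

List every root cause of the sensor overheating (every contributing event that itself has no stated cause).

Tracing upstream from the sensor overheating: the sensor overheating ← the upstream coupling wear.
A separate upstream branch: the sensor overheating ← the bypass relay blockage ← the outlet heat exchanger rupture ← the bypass motor blockage.
Each of those chain origins has no stated cause.

the bypass motor blockage, the upstream coupling wear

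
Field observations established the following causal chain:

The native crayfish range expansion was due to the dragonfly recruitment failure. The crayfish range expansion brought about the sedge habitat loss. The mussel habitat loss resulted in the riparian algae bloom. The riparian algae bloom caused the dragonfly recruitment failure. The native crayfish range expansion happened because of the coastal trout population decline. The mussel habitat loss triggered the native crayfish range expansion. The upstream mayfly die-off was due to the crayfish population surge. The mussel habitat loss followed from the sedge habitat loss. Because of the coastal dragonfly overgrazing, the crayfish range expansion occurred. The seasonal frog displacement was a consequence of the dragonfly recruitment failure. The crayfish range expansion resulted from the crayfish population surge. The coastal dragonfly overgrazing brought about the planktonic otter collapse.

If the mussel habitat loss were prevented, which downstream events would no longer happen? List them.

the dragonfly recruitment failure, the riparian algae bloom, the seasonal frog displacement

Downstream of the mussel habitat loss: the riparian algae bloom, the dragonfly recruitment failure, the seasonal frog displacement, the native crayfish range expansion.
Of those, still caused via another path: the native crayfish range expansion.
The remainder have no surviving cause.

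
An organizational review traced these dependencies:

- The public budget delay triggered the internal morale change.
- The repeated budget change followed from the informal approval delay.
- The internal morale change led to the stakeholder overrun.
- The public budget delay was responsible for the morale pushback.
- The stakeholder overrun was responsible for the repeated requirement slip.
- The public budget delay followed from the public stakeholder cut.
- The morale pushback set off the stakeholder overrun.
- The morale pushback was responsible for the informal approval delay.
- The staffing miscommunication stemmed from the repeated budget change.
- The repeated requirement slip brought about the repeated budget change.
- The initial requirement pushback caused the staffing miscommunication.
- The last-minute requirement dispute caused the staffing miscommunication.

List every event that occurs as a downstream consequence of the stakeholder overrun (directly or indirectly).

Direct effects: the repeated requirement slip.
2 steps out: the repeated budget change.
3 steps out: the staffing miscommunication.
Not reachable from it: the public stakeholder cut, the public budget delay, the last-minute requirement dispute, the morale pushback, the internal morale change, the informal approval delay, the initial requirement pushback.

the repeated budget change, the repeated requirement slip, the staffing miscommunication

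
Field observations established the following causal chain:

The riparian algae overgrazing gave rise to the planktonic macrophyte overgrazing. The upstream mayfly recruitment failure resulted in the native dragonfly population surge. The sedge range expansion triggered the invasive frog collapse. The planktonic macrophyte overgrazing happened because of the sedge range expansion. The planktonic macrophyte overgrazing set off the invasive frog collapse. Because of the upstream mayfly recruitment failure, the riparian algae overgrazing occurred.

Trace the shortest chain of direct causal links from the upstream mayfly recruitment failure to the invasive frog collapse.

the upstream mayfly recruitment failure → the riparian algae overgrazing
the riparian algae overgrazing → the planktonic macrophyte overgrazing
the planktonic macrophyte overgrazing → the invasive frog collapse
Length: 3 steps.

the upstream mayfly recruitment failure → the riparian algae overgrazing → the planktonic macrophyte overgrazing → the invasive frog collapse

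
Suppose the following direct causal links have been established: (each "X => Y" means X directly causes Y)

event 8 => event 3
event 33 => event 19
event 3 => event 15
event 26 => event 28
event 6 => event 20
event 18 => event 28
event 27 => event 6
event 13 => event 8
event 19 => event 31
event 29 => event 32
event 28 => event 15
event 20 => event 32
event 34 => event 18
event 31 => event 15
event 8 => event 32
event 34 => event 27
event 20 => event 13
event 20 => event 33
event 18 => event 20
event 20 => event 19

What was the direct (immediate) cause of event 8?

event 13

Upstream contributors include event 34, event 18, event 27, event 6, event 20, but only event 13 feeds directly into event 8.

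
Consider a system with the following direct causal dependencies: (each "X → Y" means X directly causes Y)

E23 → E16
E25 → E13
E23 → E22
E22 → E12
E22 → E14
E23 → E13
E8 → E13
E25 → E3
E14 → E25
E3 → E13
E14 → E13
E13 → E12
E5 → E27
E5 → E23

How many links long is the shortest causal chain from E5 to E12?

Shortest chain: E5 → E23 → E22 → E12.

3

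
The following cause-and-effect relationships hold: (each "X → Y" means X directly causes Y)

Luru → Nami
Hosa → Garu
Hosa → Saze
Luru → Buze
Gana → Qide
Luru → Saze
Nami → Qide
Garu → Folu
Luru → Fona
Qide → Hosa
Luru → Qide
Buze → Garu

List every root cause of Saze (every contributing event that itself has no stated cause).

Tracing upstream from Saze: Saze ← Luru.
A separate upstream branch: Saze ← Hosa ← Qide ← Gana.
Each of those chain origins has no stated cause.

Gana, Luru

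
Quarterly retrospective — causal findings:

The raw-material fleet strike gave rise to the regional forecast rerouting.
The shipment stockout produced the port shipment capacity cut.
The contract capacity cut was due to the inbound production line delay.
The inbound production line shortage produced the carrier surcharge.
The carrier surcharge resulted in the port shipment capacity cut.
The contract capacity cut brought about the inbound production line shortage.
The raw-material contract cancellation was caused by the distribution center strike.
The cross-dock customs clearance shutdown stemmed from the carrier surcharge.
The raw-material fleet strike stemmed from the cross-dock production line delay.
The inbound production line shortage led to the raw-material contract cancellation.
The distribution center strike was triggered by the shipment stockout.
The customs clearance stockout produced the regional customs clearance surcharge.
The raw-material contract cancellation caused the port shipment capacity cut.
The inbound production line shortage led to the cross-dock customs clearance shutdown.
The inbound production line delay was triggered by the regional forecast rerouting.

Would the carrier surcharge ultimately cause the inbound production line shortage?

No

The carrier surcharge leads to the port shipment capacity cut, the cross-dock customs clearance shutdown; the inbound production line shortage is not among them.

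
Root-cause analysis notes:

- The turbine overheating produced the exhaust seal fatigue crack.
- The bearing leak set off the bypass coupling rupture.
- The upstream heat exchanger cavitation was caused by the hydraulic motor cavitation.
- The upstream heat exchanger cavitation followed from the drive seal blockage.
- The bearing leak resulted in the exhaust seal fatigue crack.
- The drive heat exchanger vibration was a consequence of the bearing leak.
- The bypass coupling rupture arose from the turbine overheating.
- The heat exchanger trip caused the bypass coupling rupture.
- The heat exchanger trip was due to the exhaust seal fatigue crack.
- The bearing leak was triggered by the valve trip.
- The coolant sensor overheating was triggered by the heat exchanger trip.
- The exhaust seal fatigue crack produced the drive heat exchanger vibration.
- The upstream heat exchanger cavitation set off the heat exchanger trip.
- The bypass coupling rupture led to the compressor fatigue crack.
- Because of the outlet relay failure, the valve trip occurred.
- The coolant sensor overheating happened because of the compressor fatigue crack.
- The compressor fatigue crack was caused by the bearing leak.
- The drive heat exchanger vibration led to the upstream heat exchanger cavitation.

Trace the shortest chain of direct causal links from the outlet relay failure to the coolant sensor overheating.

the outlet relay failure → the valve trip
the valve trip → the bearing leak
the bearing leak → the compressor fatigue crack
the compressor fatigue crack → the coolant sensor overheating
Length: 4 steps.

the outlet relay failure → the valve trip → the bearing leak → the compressor fatigue crack → the coolant sensor overheating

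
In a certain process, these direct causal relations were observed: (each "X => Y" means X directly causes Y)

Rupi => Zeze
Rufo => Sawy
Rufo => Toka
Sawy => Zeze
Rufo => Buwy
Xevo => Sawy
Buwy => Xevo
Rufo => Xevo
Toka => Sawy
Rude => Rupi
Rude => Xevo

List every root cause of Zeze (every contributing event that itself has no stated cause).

Rude, Rufo

Tracing upstream from Zeze: Zeze ← Rupi ← Rude.
A separate upstream branch: Zeze ← Sawy ← Rufo.
Each of those chain origins has no stated cause.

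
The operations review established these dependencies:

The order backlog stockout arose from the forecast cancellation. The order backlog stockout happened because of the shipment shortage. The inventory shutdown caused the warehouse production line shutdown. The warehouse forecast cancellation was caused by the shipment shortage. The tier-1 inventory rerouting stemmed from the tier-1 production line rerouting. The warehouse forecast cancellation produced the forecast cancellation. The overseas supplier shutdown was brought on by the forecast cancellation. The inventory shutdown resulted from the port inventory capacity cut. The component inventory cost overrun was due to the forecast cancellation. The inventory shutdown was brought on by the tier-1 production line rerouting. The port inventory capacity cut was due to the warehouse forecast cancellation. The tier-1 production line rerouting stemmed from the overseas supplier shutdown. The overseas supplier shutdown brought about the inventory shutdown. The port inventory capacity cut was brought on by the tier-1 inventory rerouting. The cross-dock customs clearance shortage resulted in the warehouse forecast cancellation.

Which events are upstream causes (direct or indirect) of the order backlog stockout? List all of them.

the cross-dock customs clearance shortage, the forecast cancellation, the shipment shortage, the warehouse forecast cancellation

Immediate causes of the order backlog stockout: the shipment shortage, the forecast cancellation.
Further upstream: the warehouse forecast cancellation, the cross-dock customs clearance shortage.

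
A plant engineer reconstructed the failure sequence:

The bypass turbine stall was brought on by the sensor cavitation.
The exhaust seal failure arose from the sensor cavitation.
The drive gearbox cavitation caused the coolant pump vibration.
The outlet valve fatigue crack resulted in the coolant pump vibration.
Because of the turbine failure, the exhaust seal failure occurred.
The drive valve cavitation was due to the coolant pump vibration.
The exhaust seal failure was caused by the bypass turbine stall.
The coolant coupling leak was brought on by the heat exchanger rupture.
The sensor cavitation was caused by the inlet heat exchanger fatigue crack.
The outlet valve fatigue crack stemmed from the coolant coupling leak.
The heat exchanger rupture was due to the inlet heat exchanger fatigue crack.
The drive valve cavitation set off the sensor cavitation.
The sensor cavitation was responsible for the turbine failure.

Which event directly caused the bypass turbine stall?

the sensor cavitation

Upstream contributors include the inlet heat exchanger fatigue crack, the heat exchanger rupture, the coolant coupling leak, the outlet valve fatigue crack, the coolant pump vibration, the drive valve cavitation, the drive gearbox cavitation, but only the sensor cavitation feeds directly into the bypass turbine stall.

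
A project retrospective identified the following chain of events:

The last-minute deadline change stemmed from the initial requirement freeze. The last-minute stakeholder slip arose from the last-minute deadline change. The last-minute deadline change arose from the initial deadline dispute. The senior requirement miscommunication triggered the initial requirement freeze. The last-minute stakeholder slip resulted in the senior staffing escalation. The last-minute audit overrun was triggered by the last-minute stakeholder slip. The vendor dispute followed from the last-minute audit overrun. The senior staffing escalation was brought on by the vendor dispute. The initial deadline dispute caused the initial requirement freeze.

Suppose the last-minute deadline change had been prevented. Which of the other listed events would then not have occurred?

the last-minute audit overrun, the last-minute stakeholder slip, the senior staffing escalation, the vendor dispute

Downstream of the last-minute deadline change: the last-minute stakeholder slip, the last-minute audit overrun, the vendor dispute, the senior staffing escalation.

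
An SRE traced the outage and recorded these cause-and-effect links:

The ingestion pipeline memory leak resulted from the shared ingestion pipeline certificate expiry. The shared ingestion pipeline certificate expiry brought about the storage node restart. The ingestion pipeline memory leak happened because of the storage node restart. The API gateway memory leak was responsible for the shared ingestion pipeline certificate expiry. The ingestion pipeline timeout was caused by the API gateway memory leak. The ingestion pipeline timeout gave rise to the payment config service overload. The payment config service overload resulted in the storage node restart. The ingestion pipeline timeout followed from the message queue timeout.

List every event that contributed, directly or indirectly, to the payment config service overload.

the API gateway memory leak, the ingestion pipeline timeout, the message queue timeout

Immediate cause of the payment config service overload: the ingestion pipeline timeout.
Further upstream: the message queue timeout, the API gateway memory leak.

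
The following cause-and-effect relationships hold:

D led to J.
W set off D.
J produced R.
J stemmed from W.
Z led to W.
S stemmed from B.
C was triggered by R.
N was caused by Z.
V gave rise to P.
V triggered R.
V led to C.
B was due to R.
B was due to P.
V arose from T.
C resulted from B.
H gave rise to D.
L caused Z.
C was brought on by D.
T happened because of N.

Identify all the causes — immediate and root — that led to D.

Immediate causes of D: W, H.
Further upstream: L, Z.

H, L, W, Z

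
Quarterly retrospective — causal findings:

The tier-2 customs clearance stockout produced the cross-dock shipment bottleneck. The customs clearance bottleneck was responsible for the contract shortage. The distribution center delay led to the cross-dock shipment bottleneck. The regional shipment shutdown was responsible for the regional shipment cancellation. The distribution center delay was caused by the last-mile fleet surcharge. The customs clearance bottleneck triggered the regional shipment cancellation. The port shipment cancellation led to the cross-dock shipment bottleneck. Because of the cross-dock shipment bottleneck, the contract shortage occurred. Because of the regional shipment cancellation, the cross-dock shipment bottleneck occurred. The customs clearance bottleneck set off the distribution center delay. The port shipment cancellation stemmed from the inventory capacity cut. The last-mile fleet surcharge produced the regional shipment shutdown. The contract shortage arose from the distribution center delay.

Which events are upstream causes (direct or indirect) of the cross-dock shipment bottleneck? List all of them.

Immediate causes of the cross-dock shipment bottleneck: the tier-2 customs clearance stockout, the distribution center delay, the regional shipment cancellation, the port shipment cancellation.
Further upstream: the last-mile fleet surcharge, the customs clearance bottleneck, the inventory capacity cut, the regional shipment shutdown.

the customs clearance bottleneck, the distribution center delay, the inventory capacity cut, the last-mile fleet surcharge, the port shipment cancellation, the regional shipment cancellation, the regional shipment shutdown, the tier-2 customs clearance stockout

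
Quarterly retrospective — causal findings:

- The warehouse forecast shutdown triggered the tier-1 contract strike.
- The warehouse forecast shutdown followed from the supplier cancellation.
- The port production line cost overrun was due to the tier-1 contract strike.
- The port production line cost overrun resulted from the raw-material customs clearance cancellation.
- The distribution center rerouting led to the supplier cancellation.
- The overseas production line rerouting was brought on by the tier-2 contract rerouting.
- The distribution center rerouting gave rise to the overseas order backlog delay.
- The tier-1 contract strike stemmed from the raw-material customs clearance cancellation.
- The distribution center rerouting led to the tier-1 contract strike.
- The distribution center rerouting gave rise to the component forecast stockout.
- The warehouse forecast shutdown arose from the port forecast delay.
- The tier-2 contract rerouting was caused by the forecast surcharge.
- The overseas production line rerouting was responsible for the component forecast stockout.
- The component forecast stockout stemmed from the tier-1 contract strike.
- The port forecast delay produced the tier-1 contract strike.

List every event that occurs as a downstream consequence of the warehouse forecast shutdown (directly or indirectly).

Direct effects: the tier-1 contract strike.
2 steps out: the component forecast stockout, the port production line cost overrun.
Not reachable from it: the distribution center rerouting, the supplier cancellation, the raw-material customs clearance cancellation, the forecast surcharge, the tier-2 contract rerouting, the port forecast delay, the overseas production line rerouting, the overseas order backlog delay.

the component forecast stockout, the port production line cost overrun, the tier-1 contract strike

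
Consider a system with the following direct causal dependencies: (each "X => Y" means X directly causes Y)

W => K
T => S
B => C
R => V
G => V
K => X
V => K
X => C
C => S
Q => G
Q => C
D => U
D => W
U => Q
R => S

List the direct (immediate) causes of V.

G, R

Upstream contributors include D, U, Q, but only G, R feed directly into V.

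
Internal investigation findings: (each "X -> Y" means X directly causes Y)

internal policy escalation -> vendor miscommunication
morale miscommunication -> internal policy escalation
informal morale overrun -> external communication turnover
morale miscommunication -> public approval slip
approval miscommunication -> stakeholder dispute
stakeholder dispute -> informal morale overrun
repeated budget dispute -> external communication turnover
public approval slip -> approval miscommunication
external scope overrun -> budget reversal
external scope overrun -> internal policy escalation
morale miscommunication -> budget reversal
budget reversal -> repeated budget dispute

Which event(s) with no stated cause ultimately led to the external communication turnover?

Tracing upstream from the external communication turnover: the external communication turnover ← the repeated budget dispute ← the budget reversal ← the external scope overrun.
A separate upstream branch: the external communication turnover ← the repeated budget dispute ← the budget reversal ← the morale miscommunication.
Each of those chain origins has no stated cause.

the external scope overrun, the morale miscommunication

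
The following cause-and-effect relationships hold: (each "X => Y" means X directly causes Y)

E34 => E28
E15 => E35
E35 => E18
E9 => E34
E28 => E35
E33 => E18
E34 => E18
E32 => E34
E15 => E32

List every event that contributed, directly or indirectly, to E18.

Immediate causes of E18: E34, E33, E35.
Further upstream: E15, E9, E32, E28.

E15, E28, E32, E33, E34, E35, E9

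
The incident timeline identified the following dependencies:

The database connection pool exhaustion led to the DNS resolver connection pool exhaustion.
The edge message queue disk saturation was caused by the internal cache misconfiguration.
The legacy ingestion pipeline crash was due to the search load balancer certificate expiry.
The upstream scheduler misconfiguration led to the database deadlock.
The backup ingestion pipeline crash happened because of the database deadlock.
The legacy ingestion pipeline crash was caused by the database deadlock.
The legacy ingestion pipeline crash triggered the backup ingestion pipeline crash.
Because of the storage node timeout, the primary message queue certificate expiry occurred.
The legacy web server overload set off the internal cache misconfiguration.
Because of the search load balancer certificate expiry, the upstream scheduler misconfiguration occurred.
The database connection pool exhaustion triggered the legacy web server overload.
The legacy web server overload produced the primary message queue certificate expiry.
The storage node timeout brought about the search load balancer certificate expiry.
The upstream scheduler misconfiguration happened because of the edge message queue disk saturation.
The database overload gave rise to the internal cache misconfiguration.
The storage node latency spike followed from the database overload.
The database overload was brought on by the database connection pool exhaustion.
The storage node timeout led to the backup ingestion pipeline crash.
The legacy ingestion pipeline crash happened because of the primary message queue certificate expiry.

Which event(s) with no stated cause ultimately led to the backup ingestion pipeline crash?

the database connection pool exhaustion, the storage node timeout

Tracing upstream from the backup ingestion pipeline crash: the backup ingestion pipeline crash ← the legacy ingestion pipeline crash ← the primary message queue certificate expiry ← the legacy web server overload ← the database connection pool exhaustion.
A separate upstream branch: the backup ingestion pipeline crash ← the storage node timeout.
Each of those chain origins has no stated cause.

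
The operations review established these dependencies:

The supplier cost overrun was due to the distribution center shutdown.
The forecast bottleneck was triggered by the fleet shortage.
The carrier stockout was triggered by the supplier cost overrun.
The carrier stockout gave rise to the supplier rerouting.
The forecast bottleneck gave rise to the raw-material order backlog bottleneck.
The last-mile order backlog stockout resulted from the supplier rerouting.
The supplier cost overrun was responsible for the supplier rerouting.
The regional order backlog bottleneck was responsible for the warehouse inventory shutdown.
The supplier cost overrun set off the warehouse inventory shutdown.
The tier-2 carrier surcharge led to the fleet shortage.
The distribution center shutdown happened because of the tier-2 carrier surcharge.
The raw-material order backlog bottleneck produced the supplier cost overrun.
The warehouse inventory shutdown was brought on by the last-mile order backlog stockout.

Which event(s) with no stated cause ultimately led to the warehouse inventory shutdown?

Tracing upstream from the warehouse inventory shutdown: the warehouse inventory shutdown ← the supplier cost overrun ← the distribution center shutdown ← the tier-2 carrier surcharge.
A separate upstream branch: the warehouse inventory shutdown ← the regional order backlog bottleneck.
Each of those chain origins has no stated cause.

the regional order backlog bottleneck, the tier-2 carrier surcharge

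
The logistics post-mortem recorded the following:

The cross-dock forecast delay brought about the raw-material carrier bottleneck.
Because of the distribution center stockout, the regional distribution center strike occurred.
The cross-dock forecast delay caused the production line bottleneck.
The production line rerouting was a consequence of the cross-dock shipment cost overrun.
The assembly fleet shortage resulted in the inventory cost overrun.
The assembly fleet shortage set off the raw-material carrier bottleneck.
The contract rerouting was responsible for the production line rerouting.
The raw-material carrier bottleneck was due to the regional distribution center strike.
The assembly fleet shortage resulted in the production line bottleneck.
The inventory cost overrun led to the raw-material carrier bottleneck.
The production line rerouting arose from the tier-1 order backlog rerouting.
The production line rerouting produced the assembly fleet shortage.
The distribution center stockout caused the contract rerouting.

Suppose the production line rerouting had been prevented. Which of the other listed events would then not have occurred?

Downstream of the production line rerouting: the assembly fleet shortage, the inventory cost overrun, the production line bottleneck, the raw-material carrier bottleneck.
Of those, still caused via another path: the production line bottleneck, the raw-material carrier bottleneck.
The remainder have no surviving cause.

the assembly fleet shortage, the inventory cost overrun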